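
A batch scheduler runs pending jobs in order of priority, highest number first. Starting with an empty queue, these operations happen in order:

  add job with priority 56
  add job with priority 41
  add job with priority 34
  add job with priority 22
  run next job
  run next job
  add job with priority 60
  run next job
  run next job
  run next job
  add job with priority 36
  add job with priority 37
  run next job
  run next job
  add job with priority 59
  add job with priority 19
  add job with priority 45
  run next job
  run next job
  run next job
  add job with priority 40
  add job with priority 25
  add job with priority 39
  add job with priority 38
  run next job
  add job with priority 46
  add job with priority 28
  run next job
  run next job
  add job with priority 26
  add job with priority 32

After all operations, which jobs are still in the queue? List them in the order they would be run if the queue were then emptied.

38 → 32 → 28 → 26 → 25

insert 56 → {56}
insert 41 → {56, 41}
insert 34 → {56, 41, 34}
insert 22 → {56, 41, 34, 22}
run next job → 56; now {41, 34, 22}
run next job → 41; now {34, 22}
insert 60 → {60, 34, 22}
run next job → 60; now {34, 22}
run next job → 34; now {22}
run next job → 22; now {}
insert 36 → {36}
insert 37 → {37, 36}
run next job → 37; now {36}
run next job → 36; now {}
insert 59 → {59}
insert 19 → {59, 19}
insert 45 → {59, 45, 19}
run next job → 59; now {45, 19}
run next job → 45; now {19}
run next job → 19; now {}
insert 40 → {40}
insert 25 → {40, 25}
insert 39 → {40, 39, 25}
insert 38 → {40, 39, 38, 25}
run next job → 40; now {39, 38, 25}
insert 46 → {46, 39, 38, 25}
insert 28 → {46, 39, 38, 28, 25}
run next job → 46; now {39, 38, 28, 25}
run next job → 39; now {38, 28, 25}
insert 26 → {38, 28, 26, 25}
insert 32 → {38, 32, 28, 26, 25}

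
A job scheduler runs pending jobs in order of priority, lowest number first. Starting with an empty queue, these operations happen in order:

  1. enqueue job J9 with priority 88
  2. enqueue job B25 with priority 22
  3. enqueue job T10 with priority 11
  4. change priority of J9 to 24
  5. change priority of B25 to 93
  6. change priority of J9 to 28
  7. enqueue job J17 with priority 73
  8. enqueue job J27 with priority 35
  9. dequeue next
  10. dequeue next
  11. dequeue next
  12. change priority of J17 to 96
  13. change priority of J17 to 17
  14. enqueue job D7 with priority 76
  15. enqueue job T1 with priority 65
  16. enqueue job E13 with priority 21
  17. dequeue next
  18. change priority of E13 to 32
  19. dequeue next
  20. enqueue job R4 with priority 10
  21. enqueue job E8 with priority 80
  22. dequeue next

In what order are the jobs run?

T10, J9, J27, J17, E13, R4

add J9 (priority 88) → {J9:88}
add B25 (priority 22) → {B25:22, J9:88}
add T10 (priority 11) → {T10:11, B25:22, J9:88}
update J9 to priority 24 → {T10:11, B25:22, J9:24}
update B25 to priority 93 → {T10:11, J9:24, B25:93}
update J9 to priority 28 → {T10:11, J9:28, B25:93}
add J17 (priority 73) → {T10:11, J9:28, J17:73, B25:93}
add J27 (priority 35) → {T10:11, J9:28, J27:35, J17:73, B25:93}
dequeue next → T10; now {J9:28, J27:35, J17:73, B25:93}
dequeue next → J9; now {J27:35, J17:73, B25:93}
dequeue next → J27; now {J17:73, B25:93}
update J17 to priority 96 → {B25:93, J17:96}
update J17 to priority 17 → {J17:17, B25:93}
add D7 (priority 76) → {J17:17, D7:76, B25:93}
add T1 (priority 65) → {J17:17, T1:65, D7:76, B25:93}
add E13 (priority 21) → {J17:17, E13:21, T1:65, D7:76, B25:93}
dequeue next → J17; now {E13:21, T1:65, D7:76, B25:93}
update E13 to priority 32 → {E13:32, T1:65, D7:76, B25:93}
dequeue next → E13; now {T1:65, D7:76, B25:93}
add R4 (priority 10) → {R4:10, T1:65, D7:76, B25:93}
add E8 (priority 80) → {R4:10, T1:65, D7:76, E8:80, B25:93}
dequeue next → R4; now {T1:65, D7:76, E8:80, B25:93}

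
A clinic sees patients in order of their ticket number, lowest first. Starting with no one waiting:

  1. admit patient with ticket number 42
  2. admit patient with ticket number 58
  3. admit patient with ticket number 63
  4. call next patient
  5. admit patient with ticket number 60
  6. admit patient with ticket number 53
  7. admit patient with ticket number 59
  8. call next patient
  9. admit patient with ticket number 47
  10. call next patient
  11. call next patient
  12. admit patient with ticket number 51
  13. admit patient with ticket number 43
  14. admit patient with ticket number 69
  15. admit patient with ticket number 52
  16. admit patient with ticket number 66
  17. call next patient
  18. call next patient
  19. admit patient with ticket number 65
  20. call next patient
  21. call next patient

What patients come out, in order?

[42, 53, 47, 58, 43, 51, 52, 59]

insert 42 → {42}
insert 58 → {42, 58}
insert 63 → {42, 58, 63}
call next patient → 42; now {58, 63}
insert 60 → {58, 60, 63}
insert 53 → {53, 58, 60, 63}
insert 59 → {53, 58, 59, 60, 63}
call next patient → 53; now {58, 59, 60, 63}
insert 47 → {47, 58, 59, 60, 63}
call next patient → 47; now {58, 59, 60, 63}
call next patient → 58; now {59, 60, 63}
insert 51 → {51, 59, 60, 63}
insert 43 → {43, 51, 59, 60, 63}
insert 69 → {43, 51, 59, 60, 63, 69}
insert 52 → {43, 51, 52, 59, 60, 63, 69}
insert 66 → {43, 51, 52, 59, 60, 63, 66, 69}
call next patient → 43; now {51, 52, 59, 60, 63, 66, 69}
call next patient → 51; now {52, 59, 60, 63, 66, 69}
insert 65 → {52, 59, 60, 63, 65, 66, 69}
call next patient → 52; now {59, 60, 63, 65, 66, 69}
call next patient → 59; now {60, 63, 65, 66, 69}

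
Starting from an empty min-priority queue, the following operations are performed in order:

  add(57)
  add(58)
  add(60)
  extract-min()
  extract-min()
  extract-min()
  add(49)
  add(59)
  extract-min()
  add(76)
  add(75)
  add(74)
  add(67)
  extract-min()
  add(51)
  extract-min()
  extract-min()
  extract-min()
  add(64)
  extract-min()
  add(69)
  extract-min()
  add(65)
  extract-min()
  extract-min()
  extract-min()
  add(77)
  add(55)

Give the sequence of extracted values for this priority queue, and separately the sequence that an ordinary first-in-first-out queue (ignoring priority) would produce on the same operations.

priority queue: [57, 58, 60, 49, 59, 51, 67, 74, 64, 69, 65, 75, 76]; FIFO queue: 57 → 58 → 60 → 49 → 59 → 76 → 75 → 74 → 67 → 51 → 64 → 69 → 65

insert 57 → {57}
insert 58 → {57, 58}
insert 60 → {57, 58, 60}
extract-min → 57; now {58, 60}
extract-min → 58; now {60}
extract-min → 60; now {}
insert 49 → {49}
insert 59 → {49, 59}
extract-min → 49; now {59}
insert 76 → {59, 76}
insert 75 → {59, 75, 76}
insert 74 → {59, 74, 75, 76}
insert 67 → {59, 67, 74, 75, 76}
extract-min → 59; now {67, 74, 75, 76}
insert 51 → {51, 67, 74, 75, 76}
extract-min → 51; now {67, 74, 75, 76}
extract-min → 67; now {74, 75, 76}
extract-min → 74; now {75, 76}
insert 64 → {64, 75, 76}
extract-min → 64; now {75, 76}
insert 69 → {69, 75, 76}
extract-min → 69; now {75, 76}
insert 65 → {65, 75, 76}
extract-min → 65; now {75, 76}
extract-min → 75; now {76}
extract-min → 76; now {}
insert 77 → {77}
insert 55 → {55, 77}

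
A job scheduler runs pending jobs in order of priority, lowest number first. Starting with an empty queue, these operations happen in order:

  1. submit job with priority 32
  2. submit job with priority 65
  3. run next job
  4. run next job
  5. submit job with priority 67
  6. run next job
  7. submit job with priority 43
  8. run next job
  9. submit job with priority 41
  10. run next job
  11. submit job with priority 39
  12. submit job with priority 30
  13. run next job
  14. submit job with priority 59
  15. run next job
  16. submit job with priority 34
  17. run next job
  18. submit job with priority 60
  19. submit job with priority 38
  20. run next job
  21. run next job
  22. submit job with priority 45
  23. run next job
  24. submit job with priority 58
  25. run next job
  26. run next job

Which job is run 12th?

insert 32 → {32}
insert 65 → {32, 65}
run next job → 32; now {65}
run next job → 65; now {}
insert 67 → {67}
run next job → 67; now {}
insert 43 → {43}
run next job → 43; now {}
insert 41 → {41}
run next job → 41; now {}
insert 39 → {39}
insert 30 → {30, 39}
run next job → 30; now {39}
insert 59 → {39, 59}
run next job → 39; now {59}
insert 34 → {34, 59}
run next job → 34; now {59}
insert 60 → {59, 60}
insert 38 → {38, 59, 60}
run next job → 38; now {59, 60}
run next job → 59; now {60}
insert 45 → {45, 60}
run next job → 45; now {60}
insert 58 → {58, 60}
run next job → 58; now {60}
run next job → 60; now {}

58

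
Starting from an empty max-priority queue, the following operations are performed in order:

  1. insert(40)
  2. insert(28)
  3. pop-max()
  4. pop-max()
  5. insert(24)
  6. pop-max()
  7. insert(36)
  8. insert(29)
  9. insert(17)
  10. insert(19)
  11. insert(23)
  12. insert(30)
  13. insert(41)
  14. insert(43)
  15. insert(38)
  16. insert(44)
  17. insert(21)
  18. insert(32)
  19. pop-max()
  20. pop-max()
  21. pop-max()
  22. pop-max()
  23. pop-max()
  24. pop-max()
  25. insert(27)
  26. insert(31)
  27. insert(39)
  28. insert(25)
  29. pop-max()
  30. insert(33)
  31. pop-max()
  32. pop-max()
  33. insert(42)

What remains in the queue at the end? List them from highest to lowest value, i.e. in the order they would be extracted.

insert 40 → {40}
insert 28 → {40, 28}
pop-max → 40; now {28}
pop-max → 28; now {}
insert 24 → {24}
pop-max → 24; now {}
insert 36 → {36}
insert 29 → {36, 29}
insert 17 → {36, 29, 17}
insert 19 → {36, 29, 19, 17}
insert 23 → {36, 29, 23, 19, 17}
insert 30 → {36, 30, 29, 23, 19, 17}
insert 41 → {41, 36, 30, 29, 23, 19, 17}
insert 43 → {43, 41, 36, 30, 29, 23, 19, 17}
insert 38 → {43, 41, 38, 36, 30, 29, 23, 19, 17}
insert 44 → {44, 43, 41, 38, 36, 30, 29, 23, 19, 17}
insert 21 → {44, 43, 41, 38, 36, 30, 29, 23, 21, 19, 17}
insert 32 → {44, 43, 41, 38, 36, 32, 30, 29, 23, 21, 19, 17}
pop-max → 44; now {43, 41, 38, 36, 32, 30, 29, 23, 21, 19, 17}
pop-max → 43; now {41, 38, 36, 32, 30, 29, 23, 21, 19, 17}
pop-max → 41; now {38, 36, 32, 30, 29, 23, 21, 19, 17}
pop-max → 38; now {36, 32, 30, 29, 23, 21, 19, 17}
pop-max → 36; now {32, 30, 29, 23, 21, 19, 17}
pop-max → 32; now {30, 29, 23, 21, 19, 17}
insert 27 → {30, 29, 27, 23, 21, 19, 17}
insert 31 → {31, 30, 29, 27, 23, 21, 19, 17}
insert 39 → {39, 31, 30, 29, 27, 23, 21, 19, 17}
insert 25 → {39, 31, 30, 29, 27, 25, 23, 21, 19, 17}
pop-max → 39; now {31, 30, 29, 27, 25, 23, 21, 19, 17}
insert 33 → {33, 31, 30, 29, 27, 25, 23, 21, 19, 17}
pop-max → 33; now {31, 30, 29, 27, 25, 23, 21, 19, 17}
pop-max → 31; now {30, 29, 27, 25, 23, 21, 19, 17}
insert 42 → {42, 30, 29, 27, 25, 23, 21, 19, 17}

42, 30, 29, 27, 25, 23, 21, 19, 17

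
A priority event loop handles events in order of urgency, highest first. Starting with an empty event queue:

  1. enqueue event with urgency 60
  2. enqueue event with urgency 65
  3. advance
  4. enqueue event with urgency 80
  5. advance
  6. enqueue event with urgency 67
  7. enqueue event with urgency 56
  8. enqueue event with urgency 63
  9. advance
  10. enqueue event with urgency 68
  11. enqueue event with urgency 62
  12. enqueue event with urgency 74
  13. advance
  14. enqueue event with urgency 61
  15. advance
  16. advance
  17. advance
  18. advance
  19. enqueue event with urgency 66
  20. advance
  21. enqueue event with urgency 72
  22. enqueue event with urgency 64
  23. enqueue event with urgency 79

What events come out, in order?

insert 60 → {60}
insert 65 → {65, 60}
advance → 65; now {60}
insert 80 → {80, 60}
advance → 80; now {60}
insert 67 → {67, 60}
insert 56 → {67, 60, 56}
insert 63 → {67, 63, 60, 56}
advance → 67; now {63, 60, 56}
insert 68 → {68, 63, 60, 56}
insert 62 → {68, 63, 62, 60, 56}
insert 74 → {74, 68, 63, 62, 60, 56}
advance → 74; now {68, 63, 62, 60, 56}
insert 61 → {68, 63, 62, 61, 60, 56}
advance → 68; now {63, 62, 61, 60, 56}
advance → 63; now {62, 61, 60, 56}
advance → 62; now {61, 60, 56}
advance → 61; now {60, 56}
insert 66 → {66, 60, 56}
advance → 66; now {60, 56}
insert 72 → {72, 60, 56}
insert 64 → {72, 64, 60, 56}
insert 79 → {79, 72, 64, 60, 56}

65 → 80 → 67 → 74 → 68 → 63 → 62 → 61 → 66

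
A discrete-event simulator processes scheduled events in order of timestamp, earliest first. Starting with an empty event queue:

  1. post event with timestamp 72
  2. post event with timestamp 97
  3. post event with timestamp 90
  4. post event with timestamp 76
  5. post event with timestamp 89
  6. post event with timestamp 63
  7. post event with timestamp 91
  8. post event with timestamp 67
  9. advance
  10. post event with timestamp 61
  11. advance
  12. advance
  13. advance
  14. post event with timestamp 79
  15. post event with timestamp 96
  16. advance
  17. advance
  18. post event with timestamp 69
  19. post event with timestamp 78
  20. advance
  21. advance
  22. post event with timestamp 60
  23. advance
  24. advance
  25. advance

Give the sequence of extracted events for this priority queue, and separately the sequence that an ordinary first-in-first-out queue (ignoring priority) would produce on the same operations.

priority queue: [63, 61, 67, 72, 76, 79, 69, 78, 60, 89, 90]; FIFO queue: [72, 97, 90, 76, 89, 63, 91, 67, 61, 79, 96]

insert 72 → {72}
insert 97 → {72, 97}
insert 90 → {72, 90, 97}
insert 76 → {72, 76, 90, 97}
insert 89 → {72, 76, 89, 90, 97}
insert 63 → {63, 72, 76, 89, 90, 97}
insert 91 → {63, 72, 76, 89, 90, 91, 97}
insert 67 → {63, 67, 72, 76, 89, 90, 91, 97}
advance → 63; now {67, 72, 76, 89, 90, 91, 97}
insert 61 → {61, 67, 72, 76, 89, 90, 91, 97}
advance → 61; now {67, 72, 76, 89, 90, 91, 97}
advance → 67; now {72, 76, 89, 90, 91, 97}
advance → 72; now {76, 89, 90, 91, 97}
insert 79 → {76, 79, 89, 90, 91, 97}
insert 96 → {76, 79, 89, 90, 91, 96, 97}
advance → 76; now {79, 89, 90, 91, 96, 97}
advance → 79; now {89, 90, 91, 96, 97}
insert 69 → {69, 89, 90, 91, 96, 97}
insert 78 → {69, 78, 89, 90, 91, 96, 97}
advance → 69; now {78, 89, 90, 91, 96, 97}
advance → 78; now {89, 90, 91, 96, 97}
insert 60 → {60, 89, 90, 91, 96, 97}
advance → 60; now {89, 90, 91, 96, 97}
advance → 89; now {90, 91, 96, 97}
advance → 90; now {91, 96, 97}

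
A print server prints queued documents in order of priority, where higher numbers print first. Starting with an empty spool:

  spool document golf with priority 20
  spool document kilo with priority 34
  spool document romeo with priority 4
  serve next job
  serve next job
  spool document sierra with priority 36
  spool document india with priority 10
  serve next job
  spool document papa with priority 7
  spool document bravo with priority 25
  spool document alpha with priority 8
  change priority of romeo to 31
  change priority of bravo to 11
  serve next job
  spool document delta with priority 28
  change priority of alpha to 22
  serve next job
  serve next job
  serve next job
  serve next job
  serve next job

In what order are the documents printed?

kilo → golf → sierra → romeo → delta → alpha → bravo → india → papa

add golf (priority 20) → {golf:20}
add kilo (priority 34) → {kilo:34, golf:20}
add romeo (priority 4) → {kilo:34, golf:20, romeo:4}
serve next job → kilo; now {golf:20, romeo:4}
serve next job → golf; now {romeo:4}
add sierra (priority 36) → {sierra:36, romeo:4}
add india (priority 10) → {sierra:36, india:10, romeo:4}
serve next job → sierra; now {india:10, romeo:4}
add papa (priority 7) → {india:10, papa:7, romeo:4}
add bravo (priority 25) → {bravo:25, india:10, papa:7, romeo:4}
add alpha (priority 8) → {bravo:25, india:10, alpha:8, papa:7, romeo:4}
update romeo to priority 31 → {romeo:31, bravo:25, india:10, alpha:8, papa:7}
update bravo to priority 11 → {romeo:31, bravo:11, india:10, alpha:8, papa:7}
serve next job → romeo; now {bravo:11, india:10, alpha:8, papa:7}
add delta (priority 28) → {delta:28, bravo:11, india:10, alpha:8, papa:7}
update alpha to priority 22 → {delta:28, alpha:22, bravo:11, india:10, papa:7}
serve next job → delta; now {alpha:22, bravo:11, india:10, papa:7}
serve next job → alpha; now {bravo:11, india:10, papa:7}
serve next job → bravo; now {india:10, papa:7}
serve next job → india; now {papa:7}
serve next job → papa; now {}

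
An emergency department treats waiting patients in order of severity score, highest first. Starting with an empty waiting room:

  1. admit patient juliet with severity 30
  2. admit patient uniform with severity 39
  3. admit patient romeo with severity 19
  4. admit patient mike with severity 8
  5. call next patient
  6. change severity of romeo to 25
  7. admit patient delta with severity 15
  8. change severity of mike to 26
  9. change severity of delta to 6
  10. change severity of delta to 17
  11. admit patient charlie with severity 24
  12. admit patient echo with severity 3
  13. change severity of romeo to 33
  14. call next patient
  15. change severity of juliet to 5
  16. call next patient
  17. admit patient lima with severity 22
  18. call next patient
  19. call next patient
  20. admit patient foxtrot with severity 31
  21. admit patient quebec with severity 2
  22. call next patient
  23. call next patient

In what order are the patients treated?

[uniform, romeo, mike, charlie, lima, foxtrot, delta]

add juliet (severity 30) → {juliet:30}
add uniform (severity 39) → {uniform:39, juliet:30}
add romeo (severity 19) → {uniform:39, juliet:30, romeo:19}
add mike (severity 8) → {uniform:39, juliet:30, romeo:19, mike:8}
call next patient → uniform; now {juliet:30, romeo:19, mike:8}
update romeo to severity 25 → {juliet:30, romeo:25, mike:8}
add delta (severity 15) → {juliet:30, romeo:25, delta:15, mike:8}
update mike to severity 26 → {juliet:30, mike:26, romeo:25, delta:15}
update delta to severity 6 → {juliet:30, mike:26, romeo:25, delta:6}
update delta to severity 17 → {juliet:30, mike:26, romeo:25, delta:17}
add charlie (severity 24) → {juliet:30, mike:26, romeo:25, charlie:24, delta:17}
add echo (severity 3) → {juliet:30, mike:26, romeo:25, charlie:24, delta:17, echo:3}
update romeo to severity 33 → {romeo:33, juliet:30, mike:26, charlie:24, delta:17, echo:3}
call next patient → romeo; now {juliet:30, mike:26, charlie:24, delta:17, echo:3}
update juliet to severity 5 → {mike:26, charlie:24, delta:17, juliet:5, echo:3}
call next patient → mike; now {charlie:24, delta:17, juliet:5, echo:3}
add lima (severity 22) → {charlie:24, lima:22, delta:17, juliet:5, echo:3}
call next patient → charlie; now {lima:22, delta:17, juliet:5, echo:3}
call next patient → lima; now {delta:17, juliet:5, echo:3}
add foxtrot (severity 31) → {foxtrot:31, delta:17, juliet:5, echo:3}
add quebec (severity 2) → {foxtrot:31, delta:17, juliet:5, echo:3, quebec:2}
call next patient → foxtrot; now {delta:17, juliet:5, echo:3, quebec:2}
call next patient → delta; now {juliet:5, echo:3, quebec:2}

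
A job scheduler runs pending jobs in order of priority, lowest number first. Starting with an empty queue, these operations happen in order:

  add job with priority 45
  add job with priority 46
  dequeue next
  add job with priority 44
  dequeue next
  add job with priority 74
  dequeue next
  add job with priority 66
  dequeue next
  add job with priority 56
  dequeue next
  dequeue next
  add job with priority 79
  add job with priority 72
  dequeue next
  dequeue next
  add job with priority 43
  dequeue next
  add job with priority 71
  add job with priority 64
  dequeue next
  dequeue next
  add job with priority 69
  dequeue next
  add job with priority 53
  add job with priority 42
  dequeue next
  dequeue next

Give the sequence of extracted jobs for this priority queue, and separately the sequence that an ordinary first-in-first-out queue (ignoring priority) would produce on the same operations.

insert 45 → {45}
insert 46 → {45, 46}
dequeue next → 45; now {46}
insert 44 → {44, 46}
dequeue next → 44; now {46}
insert 74 → {46, 74}
dequeue next → 46; now {74}
insert 66 → {66, 74}
dequeue next → 66; now {74}
insert 56 → {56, 74}
dequeue next → 56; now {74}
dequeue next → 74; now {}
insert 79 → {79}
insert 72 → {72, 79}
dequeue next → 72; now {79}
dequeue next → 79; now {}
insert 43 → {43}
dequeue next → 43; now {}
insert 71 → {71}
insert 64 → {64, 71}
dequeue next → 64; now {71}
dequeue next → 71; now {}
insert 69 → {69}
dequeue next → 69; now {}
insert 53 → {53}
insert 42 → {42, 53}
dequeue next → 42; now {53}
dequeue next → 53; now {}

priority queue: 45 → 44 → 46 → 66 → 56 → 74 → 72 → 79 → 43 → 64 → 71 → 69 → 42 → 53; FIFO queue: 45, 46, 44, 74, 66, 56, 79, 72, 43, 71, 64, 69, 53, 42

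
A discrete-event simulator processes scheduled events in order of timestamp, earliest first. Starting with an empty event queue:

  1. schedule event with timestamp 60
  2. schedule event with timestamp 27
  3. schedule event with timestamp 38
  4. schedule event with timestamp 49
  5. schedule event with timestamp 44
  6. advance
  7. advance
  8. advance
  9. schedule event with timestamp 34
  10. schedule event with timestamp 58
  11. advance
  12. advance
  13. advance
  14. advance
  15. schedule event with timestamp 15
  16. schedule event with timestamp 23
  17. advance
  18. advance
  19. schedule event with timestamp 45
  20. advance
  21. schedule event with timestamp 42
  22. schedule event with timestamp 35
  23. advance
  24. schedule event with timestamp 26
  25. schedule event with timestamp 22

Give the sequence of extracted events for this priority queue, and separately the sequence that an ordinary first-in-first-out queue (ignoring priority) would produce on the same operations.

priority queue: [27, 38, 44, 34, 49, 58, 60, 15, 23, 45, 35]; FIFO queue: 60, 27, 38, 49, 44, 34, 58, 15, 23, 45, 42

insert 60 → {60}
insert 27 → {27, 60}
insert 38 → {27, 38, 60}
insert 49 → {27, 38, 49, 60}
insert 44 → {27, 38, 44, 49, 60}
advance → 27; now {38, 44, 49, 60}
advance → 38; now {44, 49, 60}
advance → 44; now {49, 60}
insert 34 → {34, 49, 60}
insert 58 → {34, 49, 58, 60}
advance → 34; now {49, 58, 60}
advance → 49; now {58, 60}
advance → 58; now {60}
advance → 60; now {}
insert 15 → {15}
insert 23 → {15, 23}
advance → 15; now {23}
advance → 23; now {}
insert 45 → {45}
advance → 45; now {}
insert 42 → {42}
insert 35 → {35, 42}
advance → 35; now {42}
insert 26 → {26, 42}
insert 22 → {22, 26, 42}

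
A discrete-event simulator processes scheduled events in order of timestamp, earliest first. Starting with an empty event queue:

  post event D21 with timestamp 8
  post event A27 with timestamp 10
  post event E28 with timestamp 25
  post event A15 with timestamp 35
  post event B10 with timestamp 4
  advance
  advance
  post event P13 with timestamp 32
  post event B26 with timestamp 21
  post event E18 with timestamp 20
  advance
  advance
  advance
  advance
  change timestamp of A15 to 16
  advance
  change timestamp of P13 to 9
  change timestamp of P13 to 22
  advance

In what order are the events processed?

B10, D21, A27, E18, B26, E28, A15, P13

add D21 (timestamp 8) → {D21:8}
add A27 (timestamp 10) → {D21:8, A27:10}
add E28 (timestamp 25) → {D21:8, A27:10, E28:25}
add A15 (timestamp 35) → {D21:8, A27:10, E28:25, A15:35}
add B10 (timestamp 4) → {B10:4, D21:8, A27:10, E28:25, A15:35}
advance → B10; now {D21:8, A27:10, E28:25, A15:35}
advance → D21; now {A27:10, E28:25, A15:35}
add P13 (timestamp 32) → {A27:10, E28:25, P13:32, A15:35}
add B26 (timestamp 21) → {A27:10, B26:21, E28:25, P13:32, A15:35}
add E18 (timestamp 20) → {A27:10, E18:20, B26:21, E28:25, P13:32, A15:35}
advance → A27; now {E18:20, B26:21, E28:25, P13:32, A15:35}
advance → E18; now {B26:21, E28:25, P13:32, A15:35}
advance → B26; now {E28:25, P13:32, A15:35}
advance → E28; now {P13:32, A15:35}
update A15 to timestamp 16 → {A15:16, P13:32}
advance → A15; now {P13:32}
update P13 to timestamp 9 → {P13:9}
update P13 to timestamp 22 → {P13:22}
advance → P13; now {}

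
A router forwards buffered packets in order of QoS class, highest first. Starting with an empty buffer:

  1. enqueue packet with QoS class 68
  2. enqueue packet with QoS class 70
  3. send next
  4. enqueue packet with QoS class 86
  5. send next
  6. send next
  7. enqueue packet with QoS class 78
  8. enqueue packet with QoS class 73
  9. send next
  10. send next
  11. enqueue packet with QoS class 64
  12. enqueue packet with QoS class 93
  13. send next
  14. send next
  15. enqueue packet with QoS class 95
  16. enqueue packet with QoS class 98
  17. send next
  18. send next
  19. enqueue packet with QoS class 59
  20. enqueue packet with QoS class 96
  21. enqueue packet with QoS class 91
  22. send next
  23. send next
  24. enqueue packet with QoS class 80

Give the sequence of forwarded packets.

insert 68 → {68}
insert 70 → {70, 68}
send next → 70; now {68}
insert 86 → {86, 68}
send next → 86; now {68}
send next → 68; now {}
insert 78 → {78}
insert 73 → {78, 73}
send next → 78; now {73}
send next → 73; now {}
insert 64 → {64}
insert 93 → {93, 64}
send next → 93; now {64}
send next → 64; now {}
insert 95 → {95}
insert 98 → {98, 95}
send next → 98; now {95}
send next → 95; now {}
insert 59 → {59}
insert 96 → {96, 59}
insert 91 → {96, 91, 59}
send next → 96; now {91, 59}
send next → 91; now {59}
insert 80 → {80, 59}

[70, 86, 68, 78, 73, 93, 64, 98, 95, 96, 91]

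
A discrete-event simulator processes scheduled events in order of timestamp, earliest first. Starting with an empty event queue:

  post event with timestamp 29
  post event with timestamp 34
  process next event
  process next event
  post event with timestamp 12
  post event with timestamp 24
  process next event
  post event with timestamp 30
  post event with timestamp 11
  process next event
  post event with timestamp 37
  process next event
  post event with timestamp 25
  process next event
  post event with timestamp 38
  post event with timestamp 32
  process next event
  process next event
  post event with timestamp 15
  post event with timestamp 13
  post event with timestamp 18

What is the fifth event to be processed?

24

insert 29 → {29}
insert 34 → {29, 34}
process next event → 29; now {34}
process next event → 34; now {}
insert 12 → {12}
insert 24 → {12, 24}
process next event → 12; now {24}
insert 30 → {24, 30}
insert 11 → {11, 24, 30}
process next event → 11; now {24, 30}
insert 37 → {24, 30, 37}
process next event → 24; now {30, 37}
insert 25 → {25, 30, 37}
process next event → 25; now {30, 37}
insert 38 → {30, 37, 38}
insert 32 → {30, 32, 37, 38}
process next event → 30; now {32, 37, 38}
process next event → 32; now {37, 38}
insert 15 → {15, 37, 38}
insert 13 → {13, 15, 37, 38}
insert 18 → {13, 15, 18, 37, 38}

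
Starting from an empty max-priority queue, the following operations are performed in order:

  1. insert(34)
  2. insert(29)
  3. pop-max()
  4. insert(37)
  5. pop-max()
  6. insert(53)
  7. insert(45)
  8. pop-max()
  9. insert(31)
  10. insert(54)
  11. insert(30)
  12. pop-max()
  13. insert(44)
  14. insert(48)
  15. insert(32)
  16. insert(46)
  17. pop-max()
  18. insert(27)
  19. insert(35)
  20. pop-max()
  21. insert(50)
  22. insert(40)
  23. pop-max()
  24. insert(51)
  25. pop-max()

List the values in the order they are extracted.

34, 37, 53, 54, 48, 46, 50, 51

insert 34 → {34}
insert 29 → {34, 29}
pop-max → 34; now {29}
insert 37 → {37, 29}
pop-max → 37; now {29}
insert 53 → {53, 29}
insert 45 → {53, 45, 29}
pop-max → 53; now {45, 29}
insert 31 → {45, 31, 29}
insert 54 → {54, 45, 31, 29}
insert 30 → {54, 45, 31, 30, 29}
pop-max → 54; now {45, 31, 30, 29}
insert 44 → {45, 44, 31, 30, 29}
insert 48 → {48, 45, 44, 31, 30, 29}
insert 32 → {48, 45, 44, 32, 31, 30, 29}
insert 46 → {48, 46, 45, 44, 32, 31, 30, 29}
pop-max → 48; now {46, 45, 44, 32, 31, 30, 29}
insert 27 → {46, 45, 44, 32, 31, 30, 29, 27}
insert 35 → {46, 45, 44, 35, 32, 31, 30, 29, 27}
pop-max → 46; now {45, 44, 35, 32, 31, 30, 29, 27}
insert 50 → {50, 45, 44, 35, 32, 31, 30, 29, 27}
insert 40 → {50, 45, 44, 40, 35, 32, 31, 30, 29, 27}
pop-max → 50; now {45, 44, 40, 35, 32, 31, 30, 29, 27}
insert 51 → {51, 45, 44, 40, 35, 32, 31, 30, 29, 27}
pop-max → 51; now {45, 44, 40, 35, 32, 31, 30, 29, 27}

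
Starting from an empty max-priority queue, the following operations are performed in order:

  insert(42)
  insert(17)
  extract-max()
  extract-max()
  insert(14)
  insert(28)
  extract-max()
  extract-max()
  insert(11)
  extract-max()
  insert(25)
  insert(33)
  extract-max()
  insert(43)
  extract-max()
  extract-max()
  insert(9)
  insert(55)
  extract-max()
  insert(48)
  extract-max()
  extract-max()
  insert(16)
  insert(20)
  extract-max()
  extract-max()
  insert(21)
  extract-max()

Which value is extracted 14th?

21

insert 42 → {42}
insert 17 → {42, 17}
extract-max → 42; now {17}
extract-max → 17; now {}
insert 14 → {14}
insert 28 → {28, 14}
extract-max → 28; now {14}
extract-max → 14; now {}
insert 11 → {11}
extract-max → 11; now {}
insert 25 → {25}
insert 33 → {33, 25}
extract-max → 33; now {25}
insert 43 → {43, 25}
extract-max → 43; now {25}
extract-max → 25; now {}
insert 9 → {9}
insert 55 → {55, 9}
extract-max → 55; now {9}
insert 48 → {48, 9}
extract-max → 48; now {9}
extract-max → 9; now {}
insert 16 → {16}
insert 20 → {20, 16}
extract-max → 20; now {16}
extract-max → 16; now {}
insert 21 → {21}
extract-max → 21; now {}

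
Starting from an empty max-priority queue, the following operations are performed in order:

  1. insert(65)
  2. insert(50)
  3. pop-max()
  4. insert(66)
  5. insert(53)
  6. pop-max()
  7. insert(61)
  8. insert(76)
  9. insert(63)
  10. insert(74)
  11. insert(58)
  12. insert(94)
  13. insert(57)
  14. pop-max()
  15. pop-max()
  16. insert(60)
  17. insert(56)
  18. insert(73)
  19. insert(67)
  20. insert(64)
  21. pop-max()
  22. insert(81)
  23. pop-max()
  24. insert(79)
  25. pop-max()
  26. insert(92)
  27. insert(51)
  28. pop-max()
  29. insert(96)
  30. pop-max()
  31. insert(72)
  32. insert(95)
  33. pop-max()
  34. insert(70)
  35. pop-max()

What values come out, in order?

insert 65 → {65}
insert 50 → {65, 50}
pop-max → 65; now {50}
insert 66 → {66, 50}
insert 53 → {66, 53, 50}
pop-max → 66; now {53, 50}
insert 61 → {61, 53, 50}
insert 76 → {76, 61, 53, 50}
insert 63 → {76, 63, 61, 53, 50}
insert 74 → {76, 74, 63, 61, 53, 50}
insert 58 → {76, 74, 63, 61, 58, 53, 50}
insert 94 → {94, 76, 74, 63, 61, 58, 53, 50}
insert 57 → {94, 76, 74, 63, 61, 58, 57, 53, 50}
pop-max → 94; now {76, 74, 63, 61, 58, 57, 53, 50}
pop-max → 76; now {74, 63, 61, 58, 57, 53, 50}
insert 60 → {74, 63, 61, 60, 58, 57, 53, 50}
insert 56 → {74, 63, 61, 60, 58, 57, 56, 53, 50}
insert 73 → {74, 73, 63, 61, 60, 58, 57, 56, 53, 50}
insert 67 → {74, 73, 67, 63, 61, 60, 58, 57, 56, 53, 50}
insert 64 → {74, 73, 67, 64, 63, 61, 60, 58, 57, 56, 53, 50}
pop-max → 74; now {73, 67, 64, 63, 61, 60, 58, 57, 56, 53, 50}
insert 81 → {81, 73, 67, 64, 63, 61, 60, 58, 57, 56, 53, 50}
pop-max → 81; now {73, 67, 64, 63, 61, 60, 58, 57, 56, 53, 50}
insert 79 → {79, 73, 67, 64, 63, 61, 60, 58, 57, 56, 53, 50}
pop-max → 79; now {73, 67, 64, 63, 61, 60, 58, 57, 56, 53, 50}
insert 92 → {92, 73, 67, 64, 63, 61, 60, 58, 57, 56, 53, 50}
insert 51 → {92, 73, 67, 64, 63, 61, 60, 58, 57, 56, 53, 51, 50}
pop-max → 92; now {73, 67, 64, 63, 61, 60, 58, 57, 56, 53, 51, 50}
insert 96 → {96, 73, 67, 64, 63, 61, 60, 58, 57, 56, 53, 51, 50}
pop-max → 96; now {73, 67, 64, 63, 61, 60, 58, 57, 56, 53, 51, 50}
insert 72 → {73, 72, 67, 64, 63, 61, 60, 58, 57, 56, 53, 51, 50}
insert 95 → {95, 73, 72, 67, 64, 63, 61, 60, 58, 57, 56, 53, 51, 50}
pop-max → 95; now {73, 72, 67, 64, 63, 61, 60, 58, 57, 56, 53, 51, 50}
insert 70 → {73, 72, 70, 67, 64, 63, 61, 60, 58, 57, 56, 53, 51, 50}
pop-max → 73; now {72, 70, 67, 64, 63, 61, 60, 58, 57, 56, 53, 51, 50}

65 → 66 → 94 → 76 → 74 → 81 → 79 → 92 → 96 → 95 → 73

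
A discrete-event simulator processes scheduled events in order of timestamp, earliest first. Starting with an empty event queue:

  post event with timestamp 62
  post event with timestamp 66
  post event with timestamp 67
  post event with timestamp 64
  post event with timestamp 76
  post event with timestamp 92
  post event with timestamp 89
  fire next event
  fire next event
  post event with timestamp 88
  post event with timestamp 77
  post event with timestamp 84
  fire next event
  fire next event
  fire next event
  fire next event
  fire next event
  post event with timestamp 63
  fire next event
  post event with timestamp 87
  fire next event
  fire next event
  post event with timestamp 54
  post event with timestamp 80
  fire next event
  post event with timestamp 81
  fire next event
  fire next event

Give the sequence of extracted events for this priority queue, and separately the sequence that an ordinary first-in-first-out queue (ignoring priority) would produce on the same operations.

insert 62 → {62}
insert 66 → {62, 66}
insert 67 → {62, 66, 67}
insert 64 → {62, 64, 66, 67}
insert 76 → {62, 64, 66, 67, 76}
insert 92 → {62, 64, 66, 67, 76, 92}
insert 89 → {62, 64, 66, 67, 76, 89, 92}
fire next event → 62; now {64, 66, 67, 76, 89, 92}
fire next event → 64; now {66, 67, 76, 89, 92}
insert 88 → {66, 67, 76, 88, 89, 92}
insert 77 → {66, 67, 76, 77, 88, 89, 92}
insert 84 → {66, 67, 76, 77, 84, 88, 89, 92}
fire next event → 66; now {67, 76, 77, 84, 88, 89, 92}
fire next event → 67; now {76, 77, 84, 88, 89, 92}
fire next event → 76; now {77, 84, 88, 89, 92}
fire next event → 77; now {84, 88, 89, 92}
fire next event → 84; now {88, 89, 92}
insert 63 → {63, 88, 89, 92}
fire next event → 63; now {88, 89, 92}
insert 87 → {87, 88, 89, 92}
fire next event → 87; now {88, 89, 92}
fire next event → 88; now {89, 92}
insert 54 → {54, 89, 92}
insert 80 → {54, 80, 89, 92}
fire next event → 54; now {80, 89, 92}
insert 81 → {80, 81, 89, 92}
fire next event → 80; now {81, 89, 92}
fire next event → 81; now {89, 92}

priority queue: 62, 64, 66, 67, 76, 77, 84, 63, 87, 88, 54, 80, 81; FIFO queue: 62, 66, 67, 64, 76, 92, 89, 88, 77, 84, 63, 87, 54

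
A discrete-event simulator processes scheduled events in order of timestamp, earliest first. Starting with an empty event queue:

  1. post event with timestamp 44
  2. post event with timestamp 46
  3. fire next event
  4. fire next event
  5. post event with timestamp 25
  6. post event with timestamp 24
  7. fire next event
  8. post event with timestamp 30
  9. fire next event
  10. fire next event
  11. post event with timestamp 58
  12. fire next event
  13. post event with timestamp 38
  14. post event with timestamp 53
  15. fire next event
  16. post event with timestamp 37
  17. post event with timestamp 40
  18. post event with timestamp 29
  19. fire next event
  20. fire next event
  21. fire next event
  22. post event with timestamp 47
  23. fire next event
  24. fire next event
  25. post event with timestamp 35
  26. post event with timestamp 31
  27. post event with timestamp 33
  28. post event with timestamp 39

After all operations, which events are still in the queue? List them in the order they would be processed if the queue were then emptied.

31, 33, 35, 39

insert 44 → {44}
insert 46 → {44, 46}
fire next event → 44; now {46}
fire next event → 46; now {}
insert 25 → {25}
insert 24 → {24, 25}
fire next event → 24; now {25}
insert 30 → {25, 30}
fire next event → 25; now {30}
fire next event → 30; now {}
insert 58 → {58}
fire next event → 58; now {}
insert 38 → {38}
insert 53 → {38, 53}
fire next event → 38; now {53}
insert 37 → {37, 53}
insert 40 → {37, 40, 53}
insert 29 → {29, 37, 40, 53}
fire next event → 29; now {37, 40, 53}
fire next event → 37; now {40, 53}
fire next event → 40; now {53}
insert 47 → {47, 53}
fire next event → 47; now {53}
fire next event → 53; now {}
insert 35 → {35}
insert 31 → {31, 35}
insert 33 → {31, 33, 35}
insert 39 → {31, 33, 35, 39}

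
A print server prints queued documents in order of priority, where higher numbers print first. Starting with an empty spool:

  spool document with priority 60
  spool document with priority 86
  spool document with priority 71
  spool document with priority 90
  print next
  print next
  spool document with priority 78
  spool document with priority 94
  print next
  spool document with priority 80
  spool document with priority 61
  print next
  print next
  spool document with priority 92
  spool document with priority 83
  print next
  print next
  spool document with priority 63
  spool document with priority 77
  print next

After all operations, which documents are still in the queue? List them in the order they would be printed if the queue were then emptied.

insert 60 → {60}
insert 86 → {86, 60}
insert 71 → {86, 71, 60}
insert 90 → {90, 86, 71, 60}
print next → 90; now {86, 71, 60}
print next → 86; now {71, 60}
insert 78 → {78, 71, 60}
insert 94 → {94, 78, 71, 60}
print next → 94; now {78, 71, 60}
insert 80 → {80, 78, 71, 60}
insert 61 → {80, 78, 71, 61, 60}
print next → 80; now {78, 71, 61, 60}
print next → 78; now {71, 61, 60}
insert 92 → {92, 71, 61, 60}
insert 83 → {92, 83, 71, 61, 60}
print next → 92; now {83, 71, 61, 60}
print next → 83; now {71, 61, 60}
insert 63 → {71, 63, 61, 60}
insert 77 → {77, 71, 63, 61, 60}
print next → 77; now {71, 63, 61, 60}

71, 63, 61, 60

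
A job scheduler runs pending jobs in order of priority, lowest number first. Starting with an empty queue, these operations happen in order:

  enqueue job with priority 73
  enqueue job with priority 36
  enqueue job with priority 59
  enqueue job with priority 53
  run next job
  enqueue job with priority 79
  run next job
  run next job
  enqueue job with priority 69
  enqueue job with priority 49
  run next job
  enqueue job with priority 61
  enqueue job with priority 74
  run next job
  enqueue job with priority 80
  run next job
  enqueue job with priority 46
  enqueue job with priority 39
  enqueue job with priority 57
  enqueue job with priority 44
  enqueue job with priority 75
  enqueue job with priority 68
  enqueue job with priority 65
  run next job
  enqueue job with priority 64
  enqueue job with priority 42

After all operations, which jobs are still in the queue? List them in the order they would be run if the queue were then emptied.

42, 44, 46, 57, 64, 65, 68, 73, 74, 75, 79, 80

insert 73 → {73}
insert 36 → {36, 73}
insert 59 → {36, 59, 73}
insert 53 → {36, 53, 59, 73}
run next job → 36; now {53, 59, 73}
insert 79 → {53, 59, 73, 79}
run next job → 53; now {59, 73, 79}
run next job → 59; now {73, 79}
insert 69 → {69, 73, 79}
insert 49 → {49, 69, 73, 79}
run next job → 49; now {69, 73, 79}
insert 61 → {61, 69, 73, 79}
insert 74 → {61, 69, 73, 74, 79}
run next job → 61; now {69, 73, 74, 79}
insert 80 → {69, 73, 74, 79, 80}
run next job → 69; now {73, 74, 79, 80}
insert 46 → {46, 73, 74, 79, 80}
insert 39 → {39, 46, 73, 74, 79, 80}
insert 57 → {39, 46, 57, 73, 74, 79, 80}
insert 44 → {39, 44, 46, 57, 73, 74, 79, 80}
insert 75 → {39, 44, 46, 57, 73, 74, 75, 79, 80}
insert 68 → {39, 44, 46, 57, 68, 73, 74, 75, 79, 80}
insert 65 → {39, 44, 46, 57, 65, 68, 73, 74, 75, 79, 80}
run next job → 39; now {44, 46, 57, 65, 68, 73, 74, 75, 79, 80}
insert 64 → {44, 46, 57, 64, 65, 68, 73, 74, 75, 79, 80}
insert 42 → {42, 44, 46, 57, 64, 65, 68, 73, 74, 75, 79, 80}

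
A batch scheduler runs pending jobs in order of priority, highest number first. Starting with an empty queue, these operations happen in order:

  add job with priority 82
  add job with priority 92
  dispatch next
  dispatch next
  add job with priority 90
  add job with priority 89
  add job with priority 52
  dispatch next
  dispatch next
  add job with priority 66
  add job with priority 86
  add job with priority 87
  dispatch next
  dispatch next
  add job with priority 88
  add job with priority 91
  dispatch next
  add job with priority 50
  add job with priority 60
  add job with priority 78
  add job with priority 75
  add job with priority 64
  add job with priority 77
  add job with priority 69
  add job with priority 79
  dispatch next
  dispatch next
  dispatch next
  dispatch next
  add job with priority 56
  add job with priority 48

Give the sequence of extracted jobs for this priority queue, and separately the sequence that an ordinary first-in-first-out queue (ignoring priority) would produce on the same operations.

insert 82 → {82}
insert 92 → {92, 82}
dispatch next → 92; now {82}
dispatch next → 82; now {}
insert 90 → {90}
insert 89 → {90, 89}
insert 52 → {90, 89, 52}
dispatch next → 90; now {89, 52}
dispatch next → 89; now {52}
insert 66 → {66, 52}
insert 86 → {86, 66, 52}
insert 87 → {87, 86, 66, 52}
dispatch next → 87; now {86, 66, 52}
dispatch next → 86; now {66, 52}
insert 88 → {88, 66, 52}
insert 91 → {91, 88, 66, 52}
dispatch next → 91; now {88, 66, 52}
insert 50 → {88, 66, 52, 50}
insert 60 → {88, 66, 60, 52, 50}
insert 78 → {88, 78, 66, 60, 52, 50}
insert 75 → {88, 78, 75, 66, 60, 52, 50}
insert 64 → {88, 78, 75, 66, 64, 60, 52, 50}
insert 77 → {88, 78, 77, 75, 66, 64, 60, 52, 50}
insert 69 → {88, 78, 77, 75, 69, 66, 64, 60, 52, 50}
insert 79 → {88, 79, 78, 77, 75, 69, 66, 64, 60, 52, 50}
dispatch next → 88; now {79, 78, 77, 75, 69, 66, 64, 60, 52, 50}
dispatch next → 79; now {78, 77, 75, 69, 66, 64, 60, 52, 50}
dispatch next → 78; now {77, 75, 69, 66, 64, 60, 52, 50}
dispatch next → 77; now {75, 69, 66, 64, 60, 52, 50}
insert 56 → {75, 69, 66, 64, 60, 56, 52, 50}
insert 48 → {75, 69, 66, 64, 60, 56, 52, 50, 48}

priority queue: 92 → 82 → 90 → 89 → 87 → 86 → 91 → 88 → 79 → 78 → 77; FIFO queue: [82, 92, 90, 89, 52, 66, 86, 87, 88, 91, 50]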